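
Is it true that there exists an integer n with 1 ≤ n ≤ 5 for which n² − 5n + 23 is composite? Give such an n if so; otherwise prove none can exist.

No such integer n in that range exists.

The values for n = 1, 2, …, 5 are 19, 17, 17, 19, 23, and each of these is prime.
So no value in the range makes the expression composite.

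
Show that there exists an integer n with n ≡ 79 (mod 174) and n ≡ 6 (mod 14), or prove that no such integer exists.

gcd(174, 14) = 2. If n ≡ 79 (mod 174) and n ≡ 6 (mod 14), then n ≡ 79 (mod 2) and n ≡ 6 (mod 2).
These are incompatible: 79 − 6 = 73 is not divisible by 2.
Hence the system has no solution.

There is no such integer.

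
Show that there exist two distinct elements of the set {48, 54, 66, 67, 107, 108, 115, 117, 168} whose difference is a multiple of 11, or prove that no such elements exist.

There is no such pair.

Residues mod 11: 48↦4, 54↦10, 66↦0, 67↦1, 107↦8, 108↦9, 115↦5, 117↦7, 168↦3.
All 9 residues are distinct, so no two elements differ by a multiple of 11.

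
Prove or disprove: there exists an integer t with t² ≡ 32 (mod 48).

There is no such integer.

Work modulo the divisor 3 of 48. If t² ≡ 32 (mod 48) then t² ≡ 2 (mod 3).
Computing t² mod 3 for t = 0, 1, …, 1 (enough, by the symmetry t ↦ 3 − t) gives 0, 1.
So the quadratic residues mod 3 are {0, 1}, and 2 is not among them.
Therefore t² ≡ 32 (mod 48) has no solution.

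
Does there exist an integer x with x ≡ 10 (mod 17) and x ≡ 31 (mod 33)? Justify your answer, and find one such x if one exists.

x = 163

The moduli 17 and 33 are coprime, so by the Chinese Remainder Theorem a unique solution modulo 561 exists.
Write x = 10 + 17t and require 10 + 17t ≡ 31 (mod 33), i.e. 17t ≡ 21 (mod 33).
Note 17·2 = 34 ≡ 1 (mod 33) (as 34 − 1 = 1·33), so 17⁻¹ ≡ 2.
Therefore t ≡ 2·21 = 42 ≡ 9 (mod 33).
With t = 9: x = 10 + 17·9 = 163.
Check: 163 mod 17 = 10, 163 mod 33 = 31. ✓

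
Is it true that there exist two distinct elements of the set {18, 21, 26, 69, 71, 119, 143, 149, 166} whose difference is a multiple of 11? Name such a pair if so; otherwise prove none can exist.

Residues mod 11: 18↦7, 21↦10, 26↦4, 69↦3, 71↦5, 119↦9, 143↦0, 149↦6, 166↦1.
No residue repeats among the 9 elements, so no pair has difference ≡ 0 (mod 11).

No, no such pair exists.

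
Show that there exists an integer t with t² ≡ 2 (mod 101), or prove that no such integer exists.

101 is prime, so by Euler's criterion 2 is a square mod 101 iff 2^((101−1)/2) = 2^50 ≡ 1 (mod 101).
Squaring successively (mod 101): 2^2 = 4 ≡ 4; 2^4 ≡ 4² = 16 ≡ 16; 2^8 ≡ 16² = 256 ≡ 54; 2^16 ≡ 54² = 2916 ≡ 88; 2^32 ≡ 88² = 7744 ≡ 68.
Since 50 = 32 + 16 + 2, 2^50 ≡ 68 · 88 · 4; multiplying out mod 101: 68·88 = 5984 ≡ 25, then 25·4 = 100 ≡ 100. Thus 2^50 ≡ 100 ≡ −1 (mod 101).
By Euler's criterion 2 is a quadratic non-residue mod 101: no t satisfies t² ≡ 2 (mod 101).

There is no such integer.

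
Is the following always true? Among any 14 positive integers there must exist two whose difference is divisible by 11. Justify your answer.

True.

There are exactly 11 possible remainders on division by 11.
Placing 14 integers into 11 classes, some class receives at least two — say a and b.
Equal remainders mean a − b ≡ 0 (mod 11), so 11 divides their difference.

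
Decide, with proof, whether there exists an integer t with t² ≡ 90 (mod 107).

t = 82 works: 82² = 6724, and 6724 − 90 = 6634 = 62·107.

t = 82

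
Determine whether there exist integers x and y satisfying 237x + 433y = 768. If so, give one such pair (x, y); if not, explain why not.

x = 217, y = -117

237 and 433 are coprime, so 237x + 433y ranges over all of ℤ.
Euclidean algorithm: 433 = 1·237 + 196, 237 = 1·196 + 41, 196 = 4·41 + 32, 41 = 1·32 + 9, 32 = 3·9 + 5, 9 = 1·5 + 4, 5 = 1·4 + 1, 4 = 4·1 + 0.
Unwinding: 1 = 5 − 1·4 = 5 − (9 − 1·5) = −9 + 2·5 = −9 + 2·(32 − 3·9) = 2·32 − 7·9 = 2·32 − 7·(41 − 1·32) = −7·41 + 9·32 = −7·41 + 9·(196 − 4·41) = 9·196 − 43·41 = 9·196 − 43·(237 − 1·196) = −43·237 + 52·196 = −43·237 + 52·(433 − 1·237) = 52·433 − 95·237, i.e. 237·(-95) + 433·52 = 1.
Scaling by 768 gives the particular solution (x, y) = (-72960, 39936).
The general solution is x = -72960 + 433k, y = 39936 − 237k; taking k = 169 gives the smaller pair x = 217, y = -117.
Indeed 237·217 + 433·(-117) = 51429 − 50661 = 768.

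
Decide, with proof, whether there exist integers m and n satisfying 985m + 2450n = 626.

No, no such integers exist.

Both 985 and 2450 are divisible by gcd(985, 2450) = 5, hence so is any combination 985m + 2450n.
But 626 = 5·125 + 1, so 5 ∤ 626.
Hence no integers m, n satisfy the equation.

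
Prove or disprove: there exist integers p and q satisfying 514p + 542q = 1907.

No such integers exist.

gcd(514, 542) = 2, so every integer of the form 514p + 542q is a multiple of 2.
However 1907 leaves remainder 1 on division by 2.
Therefore 514p + 542q = 1907 has no solution in integers.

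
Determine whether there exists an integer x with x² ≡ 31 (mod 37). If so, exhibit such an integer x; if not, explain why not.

No such integer exists.

37 is prime, so by Euler's criterion 31 is a square mod 37 iff 31^((37−1)/2) = 31^18 ≡ 1 (mod 37).
Repeated squaring mod 37: 31^2 = 961 ≡ 36; 31^4 ≡ 36² = 1296 ≡ 1; 31^8 ≡ 1² = 1 ≡ 1; 31^16 ≡ 1² = 1 ≡ 1.
Since 18 = 16 + 2, 31^18 ≡ 1 · 36; multiplying out mod 37: 1·36 = 36 ≡ 36. Thus 31^18 ≡ 36 ≡ −1 (mod 37).
The value −1 means 31 is a non-residue modulo 37, so x² ≡ 31 (mod 37) is impossible.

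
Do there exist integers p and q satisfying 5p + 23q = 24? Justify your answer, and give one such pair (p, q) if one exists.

Since gcd(5, 23) = 1, every integer is an integer combination of 5 and 23.
Dividing repeatedly: 23 = 4·5 + 3, 5 = 1·3 + 2, 3 = 1·2 + 1, 2 = 2·1 + 0.
Working back up the chain: 1 = 3 − 1·2 = 3 − (5 − 1·3) = −5 + 2·3 = −5 + 2·(23 − 4·5) = 2·23 − 9·5. So 5·(-9) + 23·2 = 1.
Multiplying through by 24: p = (-9)·24 = -216, q = 2·24 = 48 is a solution.
The general solution is p = -216 + 23k, q = 48 − 5k; taking k = 10 gives the smaller pair p = 14, q = -2.
Check: 5·14 + 23·(-2) = 70 − 46 = 24. ✓

p = 14, q = -2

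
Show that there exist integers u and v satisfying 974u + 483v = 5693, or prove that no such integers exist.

974 and 483 are coprime, so 974u + 483v ranges over all of ℤ.
Euclidean algorithm: 974 = 2·483 + 8, 483 = 60·8 + 3, 8 = 2·3 + 2, 3 = 1·2 + 1, 2 = 2·1 + 0.
Working back up the chain: 1 = 3 − 1·2 = 3 − (8 − 2·3) = −8 + 3·3 = −8 + 3·(483 − 60·8) = 3·483 − 181·8 = 3·483 − 181·(974 − 2·483) = −181·974 + 365·483. So 974·(-181) + 483·365 = 1.
Scaling by 5693 gives the particular solution (u, v) = (-1030433, 2077945).
The general solution is u = -1030433 + 483k, v = 2077945 − 974k; taking k = 2134 gives the smaller pair u = 289, v = -571.
Indeed 974·289 + 483·(-571) = 281486 − 275793 = 5693.

u = 289, v = -571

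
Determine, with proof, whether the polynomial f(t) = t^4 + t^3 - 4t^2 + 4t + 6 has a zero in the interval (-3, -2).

Such a root exists.

f(-3) = 12 and f(-2) = -10, which have opposite signs.
Since f is a polynomial it is continuous on [-3, -2].
By the Intermediate Value Theorem, f takes the value 0 somewhere in the open interval.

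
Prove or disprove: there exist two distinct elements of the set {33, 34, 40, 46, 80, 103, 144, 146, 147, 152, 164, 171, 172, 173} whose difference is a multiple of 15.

No, no such pair exists.

Reduce each element modulo 15: 33↦3, 34↦4, 40↦10, 46↦1, 80↦5, 103↦13, 144↦9, 146↦11, 147↦12, 152↦2, 164↦14, 171↦6, 172↦7, 173↦8.
All 14 residues are distinct, so no two elements differ by a multiple of 15.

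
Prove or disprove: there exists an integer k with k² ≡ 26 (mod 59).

Take k = 12. Then 12² = 144 = 2·59 + 26, so 12² ≡ 26 (mod 59).

k = 12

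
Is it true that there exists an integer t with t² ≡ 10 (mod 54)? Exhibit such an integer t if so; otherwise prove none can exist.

t = 46

t = 46 works: 46² = 2116, and 2116 − 10 = 2106 = 39·54.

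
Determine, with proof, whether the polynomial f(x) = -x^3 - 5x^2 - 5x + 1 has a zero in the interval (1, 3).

f(1) = -10 and f(3) = -86, both negative, so a sign-change argument is unavailable; we show f keeps this sign on the whole interval.
Substitute x = 1 + u, where 0 < u < 2 on the interval. Expanding, f(1 + u) = -u^3 - 8u^2 - 18u - 10.
The nonzero coefficients here are all negative, so for u > 0 every term is negative (or zero), and the constant term -10 is strictly negative.
Therefore f(x) < 0 throughout (1, 3), and f has no zero there.

f has no root in that interval.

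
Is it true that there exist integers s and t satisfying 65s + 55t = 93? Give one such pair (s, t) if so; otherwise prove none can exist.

Any value of 65s + 55t is a multiple of gcd(65, 55) = 5.
But 93 is not a multiple of 5 (it leaves remainder 3).
Hence no integers s, t satisfy the equation.

No such integers exist.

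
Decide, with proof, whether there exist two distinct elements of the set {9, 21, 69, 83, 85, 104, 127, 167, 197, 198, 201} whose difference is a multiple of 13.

Two integers differ by a multiple of 13 exactly when they have the same residue mod 13. The residues are 9↦9, 21↦8, 69↦4, 83↦5, 85↦7, 104↦0, 127↦10, 167↦11, 197↦2, 198↦3, 201↦6.
All 11 residues are distinct, so no two elements differ by a multiple of 13.

No such pair exists.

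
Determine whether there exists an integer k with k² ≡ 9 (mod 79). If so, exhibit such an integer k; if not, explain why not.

Take k = 3. Then 3² = 9, and since 0 ≤ 9 < 79 this is already reduced: 3² ≡ 9 (mod 79).

k = 3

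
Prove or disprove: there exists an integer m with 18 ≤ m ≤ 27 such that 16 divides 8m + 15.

No, no such integer m in that range exists.

The values of 8m + 15 for m = 18, 19, …, 27 are 159, 167, 175, 183, 191, 199, 207, 215, 223, 231; reduced mod 16 these are 15, 7, 15, 7, 15, 7, 15, 7, 15, 7.
None is 0, so 16 never divides 8m + 15 on this range.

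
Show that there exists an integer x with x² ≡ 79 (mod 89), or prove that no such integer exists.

Take x = 48. Then 48² = 2304 = 25·89 + 79, so 48² ≡ 79 (mod 89).

x = 48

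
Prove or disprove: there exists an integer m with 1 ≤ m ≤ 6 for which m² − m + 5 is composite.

At m = 6: 6² − 6 + 5 = 35 = 5·7, which is composite.

m = 6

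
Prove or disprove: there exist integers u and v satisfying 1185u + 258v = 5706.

gcd(1185, 258) = 3, and 3 divides 5706, so integer solutions exist.
Dividing through by 3 reduces the equation to 395u + 86v = 1902.
Run the Euclidean algorithm on 395 and 86: 395 = 4·86 + 51, 86 = 1·51 + 35, 51 = 1·35 + 16, 35 = 2·16 + 3, 16 = 5·3 + 1, 3 = 3·1 + 0.
Back-substituting, 1 = 16 − 5·3 = 16 − 5·(35 − 2·16) = −5·35 + 11·16 = −5·35 + 11·(51 − 1·35) = 11·51 − 16·35 = 11·51 − 16·(86 − 1·51) = −16·86 + 27·51 = −16·86 + 27·(395 − 4·86) = 27·395 − 124·86; that is, 395·27 + 86·(-124) = 1.
Multiplying through by 1902: u = 27·1902 = 51354, v = (-124)·1902 = -235848 is a solution.
Shifting by a multiple of (86, −395) keeps it a solution: u = 51354 − 597·86 = 12, v = -235848 + 597·395 = -33.
Indeed 1185·12 + 258·(-33) = 14220 − 8514 = 5706.

u = 12, v = -33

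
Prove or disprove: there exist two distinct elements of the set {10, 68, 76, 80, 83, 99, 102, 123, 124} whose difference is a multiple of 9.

There is no such pair.

Two integers differ by a multiple of 9 exactly when they have the same residue mod 9. The residues are 10↦1, 68↦5, 76↦4, 80↦8, 83↦2, 99↦0, 102↦3, 123↦6, 124↦7.
No residue repeats among the 9 elements, so no pair has difference ≡ 0 (mod 9).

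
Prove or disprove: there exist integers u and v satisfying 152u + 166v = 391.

There are no such integers.

gcd(152, 166) = 2, so every integer of the form 152u + 166v is a multiple of 2.
However 391 leaves remainder 1 on division by 2.
So the equation is unsolvable over ℤ.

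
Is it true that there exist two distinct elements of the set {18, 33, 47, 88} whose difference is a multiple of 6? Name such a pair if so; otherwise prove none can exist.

Reduce each element modulo 6: 18↦0, 33↦3, 47↦5, 88↦4.
These 4 residues are pairwise different, hence no difference of two elements is divisible by 6.

No such pair exists.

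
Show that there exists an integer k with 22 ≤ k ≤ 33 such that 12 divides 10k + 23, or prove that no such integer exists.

There is no such integer k in that range.

For k = 22, 23, …, 33 the values of 10k + 23 modulo 12 are 3, 1, 11, 9, 7, 5, 3, 1, 11, 9, 7, 5 respectively.
Since 0 is absent from this list, 12 ∤ 10k + 23 for every k with 22 ≤ k ≤ 33.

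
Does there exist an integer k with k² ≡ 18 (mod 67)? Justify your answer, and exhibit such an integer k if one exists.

No, no such integer exists.

67 is prime, so by Euler's criterion 18 is a square mod 67 iff 18^((67−1)/2) = 18^33 ≡ 1 (mod 67).
Repeated squaring mod 67: 18^2 = 324 ≡ 56; 18^4 ≡ 56² = 3136 ≡ 54; 18^8 ≡ 54² = 2916 ≡ 35; 18^16 ≡ 35² = 1225 ≡ 19; 18^32 ≡ 19² = 361 ≡ 26.
Since 33 = 32 + 1, 18^33 ≡ 26 · 18; multiplying out mod 67: 26·18 = 468 ≡ 66. Thus 18^33 ≡ 66 ≡ −1 (mod 67).
The value −1 means 18 is a non-residue modulo 67, so k² ≡ 18 (mod 67) is impossible.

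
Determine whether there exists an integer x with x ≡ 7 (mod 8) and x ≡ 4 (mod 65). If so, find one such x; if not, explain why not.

x = 199

The moduli 8 and 65 are coprime, so by the Chinese Remainder Theorem a unique solution modulo 520 exists.
Write x = 7 + 8t and require 7 + 8t ≡ 4 (mod 65), i.e. 8t ≡ 62 (mod 65).
Since 8·57 = 456 = 7·65 + 1, the inverse of 8 mod 65 is 57.
Multiplying by 57: t ≡ 57·62 = 3534 ≡ 24 (mod 65).
Taking t = 24 gives x = 7 + 8·24 = 199.
Verify: 199 = 24·8 + 7 and 199 = 3·65 + 4. ✓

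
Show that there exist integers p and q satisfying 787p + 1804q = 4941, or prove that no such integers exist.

p = 59, q = -23

Since gcd(787, 1804) = 1, every integer is an integer combination of 787 and 1804.
Run the Euclidean algorithm on 1804 and 787: 1804 = 2·787 + 230, 787 = 3·230 + 97, 230 = 2·97 + 36, 97 = 2·36 + 25, 36 = 1·25 + 11, 25 = 2·11 + 3, 11 = 3·3 + 2, 3 = 1·2 + 1, 2 = 2·1 + 0.
Working back up the chain: 1 = 3 − 1·2 = 3 − (11 − 3·3) = −11 + 4·3 = −11 + 4·(25 − 2·11) = 4·25 − 9·11 = 4·25 − 9·(36 − 1·25) = −9·36 + 13·25 = −9·36 + 13·(97 − 2·36) = 13·97 − 35·36 = 13·97 − 35·(230 − 2·97) = −35·230 + 83·97 = −35·230 + 83·(787 − 3·230) = 83·787 − 284·230 = 83·787 − 284·(1804 − 2·787) = −284·1804 + 651·787. So 787·651 + 1804·(-284) = 1.
Scaling by 4941 gives the particular solution (p, q) = (3216591, -1403244).
Shifting by a multiple of (1804, −787) keeps it a solution: p = 3216591 − 1783·1804 = 59, q = -1403244 + 1783·787 = -23.
Indeed 787·59 + 1804·(-23) = 46433 − 41492 = 4941.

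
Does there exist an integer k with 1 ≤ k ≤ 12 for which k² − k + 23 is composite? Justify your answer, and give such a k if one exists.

At k = 4: 4² − 4 + 23 = 35 = 5·7, which is composite.

k = 4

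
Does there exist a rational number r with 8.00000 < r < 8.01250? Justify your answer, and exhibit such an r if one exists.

Multiplying by 81: 81·8.00000 = 648.00000 and 81·8.01250 = 649.01250, so the integer 649 lies strictly between them.
So r = 649/81 works: it is a ratio of integers, and dividing 81·8.00000 < 649 < 81·8.01250 through by 81 gives 8.00000 < 649/81 < 8.01250.

r = 649/81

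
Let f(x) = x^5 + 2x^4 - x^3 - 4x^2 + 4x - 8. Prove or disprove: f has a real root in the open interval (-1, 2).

f(-1) = -14 and f(2) = 40, which have opposite signs.
f is continuous everywhere (it is a polynomial), in particular on [-1, 2].
By the Intermediate Value Theorem f must vanish at some point of (-1, 2).

Such a root exists.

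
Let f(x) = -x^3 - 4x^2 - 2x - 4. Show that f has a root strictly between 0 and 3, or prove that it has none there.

f(0) = -4 and f(3) = -73, both negative, so a sign-change argument is unavailable; we show f keeps this sign on the whole interval.
The nonzero coefficients of f are all negative, so for x > 0 every term of f(x) is negative (the constant term -4 strictly so).
So f is strictly negative on (0, 3); no root exists in the interval.

No such root exists.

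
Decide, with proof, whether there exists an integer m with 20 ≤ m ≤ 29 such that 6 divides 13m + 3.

m = 21 works, since 13·21 + 3 = 276 = 46·6.

m = 21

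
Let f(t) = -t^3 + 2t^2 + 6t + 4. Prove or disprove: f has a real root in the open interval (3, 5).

Yes, f has a root in the interval.

f(3) = 13 and f(5) = -41, which have opposite signs.
Since f is a polynomial it is continuous on [3, 5].
By the Intermediate Value Theorem f must vanish at some point of (3, 5).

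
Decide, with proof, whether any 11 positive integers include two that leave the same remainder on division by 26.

Consider the 11 integers 73, 74, …, 83. They lie in distinct residue classes modulo 26, since 11 ≤ 26.
Hence this collection has no pair with equal remainders mod 26, disproving the claim.

No; for instance {73, 74, 75, 76, 77, 78, 79, 80, 81, 82, 83} is a counterexample.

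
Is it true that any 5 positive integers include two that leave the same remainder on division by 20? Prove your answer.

No; for instance {13, 14, 15, 16, 17} is a counterexample.

Consider the 5 integers 13, 14, …, 17. They lie in distinct residue classes modulo 20, since 5 ≤ 20.
Hence this collection has no pair with equal remainders mod 20, disproving the claim.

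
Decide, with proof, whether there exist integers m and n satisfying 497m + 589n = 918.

Since gcd(497, 589) = 1, every integer is an integer combination of 497 and 589.
Dividing repeatedly: 589 = 1·497 + 92, 497 = 5·92 + 37, 92 = 2·37 + 18, 37 = 2·18 + 1, 18 = 18·1 + 0.
Back-substituting, 1 = 37 − 2·18 = 37 − 2·(92 − 2·37) = −2·92 + 5·37 = −2·92 + 5·(497 − 5·92) = 5·497 − 27·92 = 5·497 − 27·(589 − 1·497) = −27·589 + 32·497; that is, 497·32 + 589·(-27) = 1.
Times 918: 497·29376 + 589·(-24786) = 918, so (29376, -24786) solves it.
The general solution is m = 29376 + 589k, n = -24786 − 497k; taking k = -49 gives the smaller pair m = 515, n = -433.
Check: 497·515 + 589·(-433) = 255955 − 255037 = 918. ✓

m = 515, n = -433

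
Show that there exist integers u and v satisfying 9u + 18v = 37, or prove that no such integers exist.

There are no such integers.

gcd(9, 18) = 9, so every integer of the form 9u + 18v is a multiple of 9.
However 37 leaves remainder 1 on division by 9.
So the equation is unsolvable over ℤ.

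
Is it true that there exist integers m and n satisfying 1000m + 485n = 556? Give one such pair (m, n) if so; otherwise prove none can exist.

Both 1000 and 485 are divisible by gcd(1000, 485) = 5, hence so is any combination 1000m + 485n.
But 556 = 5·111 + 1, so 5 ∤ 556.
Therefore 1000m + 485n = 556 has no solution in integers.

No such integers exist.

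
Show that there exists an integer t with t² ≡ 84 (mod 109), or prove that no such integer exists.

t = 56

Take t = 56. Then 56² = 3136 = 28·109 + 84, so 56² ≡ 84 (mod 109).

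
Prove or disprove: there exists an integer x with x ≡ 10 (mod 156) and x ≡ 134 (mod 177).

No, no such integer exists.

gcd(156, 177) = 3. If x ≡ 10 (mod 156) and x ≡ 134 (mod 177), then x ≡ 10 (mod 3) and x ≡ 134 (mod 3).
These are incompatible: 10 − 134 = -124 is not divisible by 3.
So no integer satisfies both congruences.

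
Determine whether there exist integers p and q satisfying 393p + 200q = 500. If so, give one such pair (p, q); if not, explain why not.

p = 100, q = -194

393 and 200 are coprime, so 393p + 200q ranges over all of ℤ.
Dividing repeatedly: 393 = 1·200 + 193, 200 = 1·193 + 7, 193 = 27·7 + 4, 7 = 1·4 + 3, 4 = 1·3 + 1, 3 = 3·1 + 0.
Working back up the chain: 1 = 4 − 1·3 = 4 − (7 − 1·4) = −7 + 2·4 = −7 + 2·(193 − 27·7) = 2·193 − 55·7 = 2·193 − 55·(200 − 1·193) = −55·200 + 57·193 = −55·200 + 57·(393 − 1·200) = 57·393 − 112·200. So 393·57 + 200·(-112) = 1.
Scaling by 500 gives the particular solution (p, q) = (28500, -56000).
Subtracting 142·200 from p and adding 142·393 to q gives the tidier solution (100, -194).
Indeed 393·100 + 200·(-194) = 39300 − 38800 = 500.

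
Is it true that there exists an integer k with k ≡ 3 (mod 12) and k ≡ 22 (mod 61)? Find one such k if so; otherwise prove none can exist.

gcd(12, 61) = 1, so the Chinese Remainder Theorem guarantees exactly one residue class mod 732 satisfying both.
Any solution of the first congruence is k = 3 + 12t; substituting into the second, 12t ≡ 22 − 3 ≡ 19 (mod 61).
Invert 12 mod 61 by the Euclidean algorithm: 61 = 5·12 + 1, 12 = 12·1 + 0; back-substituting, 1 = 61 − 5·12. Hence 12·(-5) ≡ 1, so 12⁻¹ ≡ -5 ≡ 56 (mod 61).
Multiplying by 56: t ≡ 56·19 = 1064 ≡ 27 (mod 61).
With t = 27: k = 3 + 12·27 = 327.
Indeed 327 ≡ 3 (mod 12) and 327 ≡ 22 (mod 61).

k = 327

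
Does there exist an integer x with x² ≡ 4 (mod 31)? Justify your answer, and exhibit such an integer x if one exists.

x = 29

Take x = 29. Then 29² = 841 = 27·31 + 4, so 29² ≡ 4 (mod 31).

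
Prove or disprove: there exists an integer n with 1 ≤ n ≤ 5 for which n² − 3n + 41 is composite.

n = 5

At n = 5: 5² − 3·5 + 41 = 51 = 3·17, which is composite.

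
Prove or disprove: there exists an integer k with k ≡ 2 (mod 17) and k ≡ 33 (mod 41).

k = 648

Since 17 and 41 share no common factor, CRT says the pair of congruences has a solution (unique mod 697).
Write k = 2 + 17t and require 2 + 17t ≡ 33 (mod 41), i.e. 17t ≡ 31 (mod 41).
Note 17·29 = 493 ≡ 1 (mod 41) (as 493 − 1 = 12·41), so 17⁻¹ ≡ 29.
Multiplying by 29: t ≡ 29·31 = 899 ≡ 38 (mod 41).
With t = 38: k = 2 + 17·38 = 648.
Check: 648 mod 17 = 2, 648 mod 41 = 33. ✓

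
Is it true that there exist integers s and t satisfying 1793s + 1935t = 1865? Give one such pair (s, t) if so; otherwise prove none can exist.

Since gcd(1793, 1935) = 1, every integer is an integer combination of 1793 and 1935.
Dividing repeatedly: 1935 = 1·1793 + 142, 1793 = 12·142 + 89, 142 = 1·89 + 53, 89 = 1·53 + 36, 53 = 1·36 + 17, 36 = 2·17 + 2, 17 = 8·2 + 1, 2 = 2·1 + 0.
Unwinding: 1 = 17 − 8·2 = 17 − 8·(36 − 2·17) = −8·36 + 17·17 = −8·36 + 17·(53 − 1·36) = 17·53 − 25·36 = 17·53 − 25·(89 − 1·53) = −25·89 + 42·53 = −25·89 + 42·(142 − 1·89) = 42·142 − 67·89 = 42·142 − 67·(1793 − 12·142) = −67·1793 + 846·142 = −67·1793 + 846·(1935 − 1·1793) = 846·1935 − 913·1793, i.e. 1793·(-913) + 1935·846 = 1.
Times 1865: 1793·(-1702745) + 1935·1577790 = 1865, so (-1702745, 1577790) solves it.
The general solution is s = -1702745 + 1935k, t = 1577790 − 1793k; taking k = 880 gives the smaller pair s = 55, t = -50.
Check: 1793·55 + 1935·(-50) = 98615 − 96750 = 1865. ✓

s = 55, t = -50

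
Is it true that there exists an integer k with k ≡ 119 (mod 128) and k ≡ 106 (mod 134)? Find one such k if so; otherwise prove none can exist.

gcd(128, 134) = 2. If k ≡ 119 (mod 128) and k ≡ 106 (mod 134), then k ≡ 119 (mod 2) and k ≡ 106 (mod 2).
However 119 ≡ 1 and 106 ≡ 0 (mod 2), and 1 ≠ 0.
So no integer satisfies both congruences.

There is no such integer.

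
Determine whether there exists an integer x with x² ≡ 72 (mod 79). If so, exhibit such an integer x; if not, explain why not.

Take x = 25. Then 25² = 625 = 7·79 + 72, so 25² ≡ 72 (mod 79).

x = 25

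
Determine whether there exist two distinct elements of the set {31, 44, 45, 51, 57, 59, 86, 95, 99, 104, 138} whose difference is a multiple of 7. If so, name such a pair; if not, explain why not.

Yes: 31 and 45.

31 mod 7 = 3 and 45 mod 7 = 3, so 45 − 31 = 14 = 2·7.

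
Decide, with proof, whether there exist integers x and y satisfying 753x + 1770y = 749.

No, no such integers exist.

gcd(753, 1770) = 3, so every integer of the form 753x + 1770y is a multiple of 3.
However 749 leaves remainder 2 on division by 3.
Therefore 753x + 1770y = 749 has no solution in integers.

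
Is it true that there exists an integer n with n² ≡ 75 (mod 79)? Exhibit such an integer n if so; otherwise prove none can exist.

79 is prime, so by Euler's criterion 75 is a square mod 79 iff 75^((79−1)/2) = 75^39 ≡ 1 (mod 79).
Squaring successively (mod 79): 75^2 = 5625 ≡ 16; 75^4 ≡ 16² = 256 ≡ 19; 75^8 ≡ 19² = 361 ≡ 45; 75^16 ≡ 45² = 2025 ≡ 50; 75^32 ≡ 50² = 2500 ≡ 51.
Since 39 = 32 + 4 + 2 + 1, 75^39 ≡ 51 · 19 · 16 · 75; multiplying out mod 79: 51·19 = 969 ≡ 21, then 21·16 = 336 ≡ 20, then 20·75 = 1500 ≡ 78. Thus 75^39 ≡ 78 ≡ −1 (mod 79).
By Euler's criterion 75 is a quadratic non-residue mod 79: no n satisfies n² ≡ 75 (mod 79).

There is no such integer.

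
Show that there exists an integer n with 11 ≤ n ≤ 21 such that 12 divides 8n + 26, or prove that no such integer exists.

For n = 11, 12, …, 21 the values of 8n + 26 modulo 12 are 6, 2, 10, 6, 2, 10, 6, 2, 10, 6, 2 respectively.
Since 0 is absent from this list, 12 ∤ 8n + 26 for every n with 11 ≤ n ≤ 21.

No such integer n in that range exists.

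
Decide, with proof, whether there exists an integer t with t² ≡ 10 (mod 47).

Apply Euler's criterion with the prime 47: 10 is a quadratic residue iff 10^23 ≡ 1 (mod 47), and a non-residue iff it is ≡ −1.
Repeated squaring mod 47: 10^2 = 100 ≡ 6; 10^4 ≡ 6² = 36 ≡ 36; 10^8 ≡ 36² = 1296 ≡ 27; 10^16 ≡ 27² = 729 ≡ 24.
Since 23 = 16 + 4 + 2 + 1, 10^23 ≡ 24 · 36 · 6 · 10; multiplying out mod 47: 24·36 = 864 ≡ 18, then 18·6 = 108 ≡ 14, then 14·10 = 140 ≡ 46. Thus 10^23 ≡ 46 ≡ −1 (mod 47).
By Euler's criterion 10 is a quadratic non-residue mod 47: no t satisfies t² ≡ 10 (mod 47).

No, no such integer exists.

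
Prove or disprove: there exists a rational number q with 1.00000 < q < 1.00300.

q = 335/334

Look for a denominator N such that an integer falls strictly between N·1.00000 and N·1.00300. N = 334 works: 334·1.00000 = 334.00000 < 335 < 335.00200 = 334·1.00300.
So q = 335/334 works: it is a ratio of integers, and dividing 334·1.00000 < 335 < 334·1.00300 through by 334 gives 1.00000 < 335/334 < 1.00300.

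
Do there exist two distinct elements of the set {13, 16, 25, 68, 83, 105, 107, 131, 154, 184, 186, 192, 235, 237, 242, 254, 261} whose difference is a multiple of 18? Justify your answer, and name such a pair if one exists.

Two integers differ by a multiple of 18 exactly when they have the same residue mod 18. The residues are 13↦13, 16↦16, 25↦7, 68↦14, 83↦11, 105↦15, 107↦17, 131↦5, 154↦10, 184↦4, 186↦6, 192↦12, 235↦1, 237↦3, 242↦8, 254↦2, 261↦9.
These 17 residues are pairwise different, hence no difference of two elements is divisible by 18.

There is no such pair.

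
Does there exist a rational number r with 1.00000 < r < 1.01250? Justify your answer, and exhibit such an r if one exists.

r = 82/81

Look for a denominator N such that an integer falls strictly between N·1.00000 and N·1.01250. N = 81 works: 81·1.00000 = 81.00000 < 82 < 82.01250 = 81·1.01250.
Dividing back, 1.00000 < 82/81 < 1.01250, and 82/81 is rational.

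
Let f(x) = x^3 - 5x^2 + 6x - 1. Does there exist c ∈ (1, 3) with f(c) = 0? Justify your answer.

f(1) = 1 and f(3) = -1, which have opposite signs.
As a polynomial, f is continuous on every closed interval.
So by the Intermediate Value Theorem there is a c strictly between 1 and 3 with f(c) = 0.

Yes, such a c exists.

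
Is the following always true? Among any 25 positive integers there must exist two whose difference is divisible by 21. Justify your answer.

True.

Partition the integers by their residue mod 21; there are 21 classes.
Since 25 > 21, two of the 25 integers must share a residue class by the pigeonhole principle; call them a and b.
Then a ≡ b (mod 21), i.e. 21 ∣ (a − b).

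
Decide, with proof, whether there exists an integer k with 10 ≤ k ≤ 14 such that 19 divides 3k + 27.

k = 10 works, since 3·10 + 27 = 57 = 3·19.

k = 10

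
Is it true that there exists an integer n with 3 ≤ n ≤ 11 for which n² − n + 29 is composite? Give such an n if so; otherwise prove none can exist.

n = 8

At n = 8: 8² − 8 + 29 = 85 = 5·17, which is composite.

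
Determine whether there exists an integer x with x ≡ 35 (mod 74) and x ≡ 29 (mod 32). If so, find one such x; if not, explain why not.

x = 701

Here gcd(74, 32) = 2, and both 35 and 29 leave remainder 1 mod 2, so the system is consistent.
Write x = 35 + 74t. Then 74t ≡ 29 − 35 ≡ 26 (mod 32); dividing through by 2 gives 37t ≡ 13 (mod 16).
37 ≡ 5 (mod 16), so this reads 5t ≡ 13 (mod 16). Invert 5 mod 16 by the Euclidean algorithm: 16 = 3·5 + 1, 5 = 5·1 + 0; back-substituting, 1 = 16 − 3·5. Hence 5·(-3) ≡ 1, so 5⁻¹ ≡ -3 ≡ 13 (mod 16).
Therefore t ≡ 13·13 = 169 ≡ 9 (mod 16).
Then x = 35 + 74·9 = 701.
Indeed 701 ≡ 35 (mod 74) and 701 ≡ 29 (mod 32).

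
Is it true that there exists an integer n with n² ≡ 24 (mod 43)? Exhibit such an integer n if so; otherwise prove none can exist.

n = 14

Take n = 14. Then 14² = 196 = 4·43 + 24, so 14² ≡ 24 (mod 43).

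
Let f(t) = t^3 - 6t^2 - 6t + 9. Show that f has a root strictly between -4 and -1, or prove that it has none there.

Yes, f has a root in the interval.

f(-4) = -127 and f(-1) = 8, which have opposite signs.
Since f is a polynomial it is continuous on [-4, -1].
By the Intermediate Value Theorem, f takes the value 0 somewhere in the open interval.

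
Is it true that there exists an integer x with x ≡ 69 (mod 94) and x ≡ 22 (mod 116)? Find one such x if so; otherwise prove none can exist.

There is no such integer.

Both moduli are multiples of 2 = gcd(94, 116), so any solution would satisfy x ≡ 69 and x ≡ 22 modulo 2 simultaneously.
However 69 ≡ 1 and 22 ≡ 0 (mod 2), and 1 ≠ 0.
Therefore no such x exists.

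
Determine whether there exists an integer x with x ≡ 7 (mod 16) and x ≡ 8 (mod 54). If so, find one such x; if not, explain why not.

Reduce both congruences modulo 2, which divides 16 and 54: they say x ≡ 7 (mod 2) and x ≡ 8 (mod 2).
However 7 ≡ 1 and 8 ≡ 0 (mod 2), and 1 ≠ 0.
Therefore no such x exists.

No such integer exists.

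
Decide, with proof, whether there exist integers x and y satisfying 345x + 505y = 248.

Any value of 345x + 505y is a multiple of gcd(345, 505) = 5.
But 248 is not a multiple of 5 (it leaves remainder 3).
Hence no integers x, y satisfy the equation.

No, no such integers exist.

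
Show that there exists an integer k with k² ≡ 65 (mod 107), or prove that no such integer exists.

No, no such integer exists.

107 is prime, so by Euler's criterion 65 is a square mod 107 iff 65^((107−1)/2) = 65^53 ≡ 1 (mod 107).
Repeated squaring mod 107: 65^2 = 4225 ≡ 52; 65^4 ≡ 52² = 2704 ≡ 29; 65^8 ≡ 29² = 841 ≡ 92; 65^16 ≡ 92² = 8464 ≡ 11; 65^32 ≡ 11² = 121 ≡ 14.
Since 53 = 32 + 16 + 4 + 1, 65^53 ≡ 14 · 11 · 29 · 65; multiplying out mod 107: 14·11 = 154 ≡ 47, then 47·29 = 1363 ≡ 79, then 79·65 = 5135 ≡ 106. Thus 65^53 ≡ 106 ≡ −1 (mod 107).
The value −1 means 65 is a non-residue modulo 107, so k² ≡ 65 (mod 107) is impossible.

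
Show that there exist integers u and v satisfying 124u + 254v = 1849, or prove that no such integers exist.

gcd(124, 254) = 2, so every integer of the form 124u + 254v is a multiple of 2.
But 1849 is not a multiple of 2 (it leaves remainder 1).
Therefore 124u + 254v = 1849 has no solution in integers.

No such integers exist.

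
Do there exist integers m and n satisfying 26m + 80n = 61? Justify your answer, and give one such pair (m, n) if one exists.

Any value of 26m + 80n is a multiple of gcd(26, 80) = 2.
However 61 leaves remainder 1 on division by 2.
So the equation is unsolvable over ℤ.

No such integers exist.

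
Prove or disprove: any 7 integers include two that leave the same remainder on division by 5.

Each integer lies in one of the 5 residue classes modulo 5.
With 7 integers and only 5 classes, the pigeonhole principle forces two of them, say a and b, into the same class.
That is, a and b leave the same remainder on division by 5, as claimed.

True.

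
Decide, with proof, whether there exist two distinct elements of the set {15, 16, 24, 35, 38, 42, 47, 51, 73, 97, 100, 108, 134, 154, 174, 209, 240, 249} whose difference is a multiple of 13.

15 and 249 are such a pair.

15 mod 13 = 2 and 249 mod 13 = 2, so 249 − 15 = 234 = 18·13.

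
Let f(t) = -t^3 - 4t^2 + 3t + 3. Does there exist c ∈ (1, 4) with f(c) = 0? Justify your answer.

f(1) = 1 and f(4) = -113, which have opposite signs.
f is continuous everywhere (it is a polynomial), in particular on [1, 4].
By the Intermediate Value Theorem f must vanish at some point of (1, 4).

Such a root exists.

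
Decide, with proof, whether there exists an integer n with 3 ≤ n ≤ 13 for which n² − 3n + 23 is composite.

At n = 11: 11² − 3·11 + 23 = 111 = 3·37, which is composite.

n = 11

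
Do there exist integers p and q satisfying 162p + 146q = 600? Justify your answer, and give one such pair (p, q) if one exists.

gcd(162, 146) = 2, and 2 divides 600, so integer solutions exist.
Dividing through by 2 reduces the equation to 81p + 73q = 300.
Euclidean algorithm: 81 = 1·73 + 8, 73 = 9·8 + 1, 8 = 8·1 + 0.
Unwinding: 1 = 73 − 9·8 = 73 − 9·(81 − 1·73) = −9·81 + 10·73, i.e. 81·(-9) + 73·10 = 1.
Multiplying through by 300: p = (-9)·300 = -2700, q = 10·300 = 3000 is a solution.
The general solution is p = -2700 + 73k, q = 3000 − 81k; taking k = 37 gives the smaller pair p = 1, q = 3.
Indeed 162·1 + 146·3 = 162 + 438 = 600.

p = 1, q = 3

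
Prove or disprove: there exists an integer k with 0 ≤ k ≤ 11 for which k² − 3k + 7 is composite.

k = 7

At k = 7: 7² − 3·7 + 7 = 35 = 5·7, which is composite.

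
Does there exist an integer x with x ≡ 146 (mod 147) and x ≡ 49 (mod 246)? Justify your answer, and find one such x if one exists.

Reduce both congruences modulo 3, which divides 147 and 246: they say x ≡ 146 (mod 3) and x ≡ 49 (mod 3).
But 146 mod 3 = 2 while 49 mod 3 = 1, a contradiction.
So no integer satisfies both congruences.

No such integer exists.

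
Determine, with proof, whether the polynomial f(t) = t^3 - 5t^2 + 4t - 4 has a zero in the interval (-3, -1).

No.

The endpoint values f(-3) = -88 and f(-1) = -14 are both negative. Claim: f(t) < 0 for every t in (-3, -1).
Substitute t = -1 − u, where 0 < u < 2 on the interval. Expanding, f(-1 − u) = -u^3 - 8u^2 - 17u - 14.
All 4 nonzero coefficients of this polynomial in u are negative; hence for u > 0 the value is a sum of negative terms (the constant -14 among them).
So f is strictly negative on (-3, -1); no root exists in the interval.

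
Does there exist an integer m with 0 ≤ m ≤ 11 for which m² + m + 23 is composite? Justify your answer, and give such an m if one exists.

m = 1

At m = 1: 1² + 1 + 23 = 25 = 5·5, which is composite.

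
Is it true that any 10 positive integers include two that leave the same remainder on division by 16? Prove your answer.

Take the 10 consecutive integers 68, 69, …, 77: their residues mod 16 are all distinct because 10 ≤ 16.
So no two of them leave the same remainder on division by 16; the claim fails for this set.

No; for instance {68, 69, 70, 71, 72, 73, 74, 75, 76, 77} is a counterexample.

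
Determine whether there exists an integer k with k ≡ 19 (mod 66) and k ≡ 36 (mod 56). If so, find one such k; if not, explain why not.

There is no such integer.

Reduce both congruences modulo 2, which divides 66 and 56: they say k ≡ 19 (mod 2) and k ≡ 36 (mod 2).
However 19 ≡ 1 and 36 ≡ 0 (mod 2), and 1 ≠ 0.
So no integer satisfies both congruences.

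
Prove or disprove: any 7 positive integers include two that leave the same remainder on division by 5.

Yes.

Partition the integers by their residue mod 5; there are 5 classes.
With 7 integers and only 5 classes, the pigeonhole principle forces two of them, say a and b, into the same class.
That is, a and b leave the same remainder on division by 5, as claimed.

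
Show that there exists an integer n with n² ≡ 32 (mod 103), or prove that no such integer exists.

n = 54

Take n = 54. Then 54² = 2916 = 28·103 + 32, so 54² ≡ 32 (mod 103).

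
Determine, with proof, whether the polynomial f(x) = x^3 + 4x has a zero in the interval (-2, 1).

Such a root exists.

f(-2) = -16 and f(1) = 5, which have opposite signs.
Since f is a polynomial it is continuous on [-2, 1].
By the Intermediate Value Theorem f must vanish at some point of (-2, 1).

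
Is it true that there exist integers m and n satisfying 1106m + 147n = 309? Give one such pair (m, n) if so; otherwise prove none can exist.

Any value of 1106m + 147n is a multiple of gcd(1106, 147) = 7.
But 309 is not a multiple of 7 (it leaves remainder 1).
So the equation is unsolvable over ℤ.

No such integers exist.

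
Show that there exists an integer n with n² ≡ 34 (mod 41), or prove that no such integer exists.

No such integer exists.

Apply Euler's criterion with the prime 41: 34 is a quadratic residue iff 34^20 ≡ 1 (mod 41), and a non-residue iff it is ≡ −1.
Repeated squaring mod 41: 34^2 = 1156 ≡ 8; 34^4 ≡ 8² = 64 ≡ 23; 34^8 ≡ 23² = 529 ≡ 37; 34^16 ≡ 37² = 1369 ≡ 16.
Since 20 = 16 + 4, 34^20 ≡ 16 · 23; multiplying out mod 41: 16·23 = 368 ≡ 40. Thus 34^20 ≡ 40 ≡ −1 (mod 41).
The value −1 means 34 is a non-residue modulo 41, so n² ≡ 34 (mod 41) is impossible.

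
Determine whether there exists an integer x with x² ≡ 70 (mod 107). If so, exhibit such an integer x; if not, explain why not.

Apply Euler's criterion with the prime 107: 70 is a quadratic residue iff 70^53 ≡ 1 (mod 107), and a non-residue iff it is ≡ −1.
Repeated squaring mod 107: 70^2 = 4900 ≡ 85; 70^4 ≡ 85² = 7225 ≡ 56; 70^8 ≡ 56² = 3136 ≡ 33; 70^16 ≡ 33² = 1089 ≡ 19; 70^32 ≡ 19² = 361 ≡ 40.
Since 53 = 32 + 16 + 4 + 1, 70^53 ≡ 40 · 19 · 56 · 70; multiplying out mod 107: 40·19 = 760 ≡ 11, then 11·56 = 616 ≡ 81, then 81·70 = 5670 ≡ 106. Thus 70^53 ≡ 106 ≡ −1 (mod 107).
By Euler's criterion 70 is a quadratic non-residue mod 107: no x satisfies x² ≡ 70 (mod 107).

There is no such integer.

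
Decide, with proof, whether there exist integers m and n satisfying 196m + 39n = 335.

196 and 39 are coprime, so 196m + 39n ranges over all of ℤ.
Euclidean algorithm: 196 = 5·39 + 1, 39 = 39·1 + 0.
Back-substituting, 1 = 196 − 5·39; that is, 196·1 + 39·(-5) = 1.
Multiplying through by 335: m = 1·335 = 335, n = (-5)·335 = -1675 is a solution.
Shifting by a multiple of (39, −196) keeps it a solution: m = 335 − 8·39 = 23, n = -1675 + 8·196 = -107.
Indeed 196·23 + 39·(-107) = 4508 − 4173 = 335.

m = 23, n = -107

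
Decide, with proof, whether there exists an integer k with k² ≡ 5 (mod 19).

k = 9

Take k = 9. Then 9² = 81 = 4·19 + 5, so 9² ≡ 5 (mod 19).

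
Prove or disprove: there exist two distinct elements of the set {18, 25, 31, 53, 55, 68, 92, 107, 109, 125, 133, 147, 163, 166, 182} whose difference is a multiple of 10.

The pair (18, 68) works.

Reduce each element mod 10: 18↦8, 25↦5, 31↦1, 53↦3, 55↦5, 68↦8, 92↦2, 107↦7, 109↦9, 125↦5, 133↦3, 147↦7, 163↦3, 166↦6, 182↦2. The residue 8 repeats (at 18 and 68), and 68 − 18 = 50 = 5·10.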